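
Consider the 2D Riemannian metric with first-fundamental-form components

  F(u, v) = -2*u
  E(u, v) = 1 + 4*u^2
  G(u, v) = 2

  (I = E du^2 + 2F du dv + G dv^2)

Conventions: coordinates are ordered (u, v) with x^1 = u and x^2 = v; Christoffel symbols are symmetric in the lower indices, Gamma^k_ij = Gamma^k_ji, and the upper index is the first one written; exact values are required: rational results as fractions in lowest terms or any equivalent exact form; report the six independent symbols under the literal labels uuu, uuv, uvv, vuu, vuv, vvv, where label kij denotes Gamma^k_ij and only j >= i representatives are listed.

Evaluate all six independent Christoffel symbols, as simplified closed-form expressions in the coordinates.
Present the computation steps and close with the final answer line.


E = 1 + 4*u^2; F = -2*u; G = 2
Gamma^k_ij = (1/2) g^{kl} (d_i g_jl + d_j g_il - d_l g_ij), with g^inv = (1/(EG-F^2)) [[G, -F], [-F, E]]
first partials: E_u = 8*u, E_v = 0, F_u = -2, F_v = 0, G_u = 0, G_v = 0
D = EG - F^2 = 2 + 4*u^2
expanded: Gamma^u_uu = (G E_u - 2F F_u + F E_v)/(2D), Gamma^u_uv = (G E_v - F G_u)/(2D), Gamma^u_vv = (2G F_v - G G_u - F G_v)/(2D), Gamma^v_uu = (2E F_u - E E_v - F E_u)/(2D), Gamma^v_uv = (E G_u - F E_v)/(2D), Gamma^v_vv = (E G_v - 2F F_v + F G_u)/(2D); substitute and cancel common factors

Answer: Gamma_uuu = 2*u/(2*u^2 + 1), Gamma_uuv = 0, Gamma_uvv = 0, Gamma_vuu = -1/(2*u^2 + 1), Gamma_vuv = 0, Gamma_vvv = 0


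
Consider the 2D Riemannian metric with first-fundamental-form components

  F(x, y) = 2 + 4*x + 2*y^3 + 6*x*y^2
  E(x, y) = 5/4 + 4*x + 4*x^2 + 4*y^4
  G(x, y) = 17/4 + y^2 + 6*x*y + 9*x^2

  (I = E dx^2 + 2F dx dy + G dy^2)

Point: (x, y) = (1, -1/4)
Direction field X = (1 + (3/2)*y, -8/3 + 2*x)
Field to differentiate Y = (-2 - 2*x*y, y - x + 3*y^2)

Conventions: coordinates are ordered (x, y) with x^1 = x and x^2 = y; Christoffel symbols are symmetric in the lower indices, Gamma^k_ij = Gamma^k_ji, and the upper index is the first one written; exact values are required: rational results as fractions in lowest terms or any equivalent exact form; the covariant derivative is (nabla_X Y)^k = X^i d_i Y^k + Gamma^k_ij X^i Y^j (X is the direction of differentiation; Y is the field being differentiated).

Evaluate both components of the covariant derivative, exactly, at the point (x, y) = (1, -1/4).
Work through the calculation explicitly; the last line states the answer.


E = 593/64, F = 203/32, G = 189/16 at the point
E_x = 12, E_y = -1/4, F_x = 35/8, F_y = -21/8, G_x = 33/2, G_y = 11/2
EG - F^2 = 17717/256;  g^inv = (256/17717) * [[189/16, -203/32], [-203/32, 593/64]]
first-kind symbols [ij,l] = (1/2)(d_i g_jl + d_j g_il - d_l g_ij): [xx,x] = E_x/2 = 6, [xx,y] = F_x - E_y/2 = 9/2, [xy,x] = E_y/2 = -1/8, [xy,y] = G_x/2 = 33/4, [yy,x] = F_y - G_x/2 = -87/8, [yy,y] = G_y/2 = 11/4
Gamma^x_ij = (G*[ij,x] - F*[ij,y])/(EG - F^2), Gamma^y_ij = (E*[ij,y] - F*[ij,x])/(EG - F^2)
Gamma_xxx = 1548/2531, Gamma_xxy = -1968/2531, Gamma_xyy = -5336/2531, Gamma_yxx = 930/17717, Gamma_yxy = 19772/17717, Gamma_yyy = 24184/17717
X = (5/8, -2/3), Y = (-3/2, -17/16) at the point

Answer: (nabla_X Y)^x = -27623/40496, (nabla_X Y)^y = 567461/566944


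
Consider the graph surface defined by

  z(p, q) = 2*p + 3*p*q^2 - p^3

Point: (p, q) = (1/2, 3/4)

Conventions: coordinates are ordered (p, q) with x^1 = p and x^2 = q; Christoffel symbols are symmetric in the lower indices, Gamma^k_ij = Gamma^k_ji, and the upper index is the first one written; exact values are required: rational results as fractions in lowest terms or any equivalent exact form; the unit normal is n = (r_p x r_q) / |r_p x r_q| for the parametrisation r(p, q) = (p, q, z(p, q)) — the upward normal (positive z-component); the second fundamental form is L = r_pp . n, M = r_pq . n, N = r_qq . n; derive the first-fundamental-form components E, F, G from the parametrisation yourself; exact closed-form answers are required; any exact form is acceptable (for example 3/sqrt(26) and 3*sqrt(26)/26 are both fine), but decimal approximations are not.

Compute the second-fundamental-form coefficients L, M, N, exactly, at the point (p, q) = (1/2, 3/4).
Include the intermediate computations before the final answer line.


z_p = 47/16, z_q = 9/4, z_pp = -3, z_pq = 9/2, z_qq = 3
E = 2465/256, F = 423/64, G = 97/16; answer radicand W^2 = 3761/256
unnormalised second-form numerators: l = -3, m = 9/2, n = 3; L = l/sqrt(3761/256), and similarly M = m/sqrt(W^2), N = n/sqrt(W^2)

Answer: L = -48*sqrt(3761)/3761, M = 72*sqrt(3761)/3761, N = 48*sqrt(3761)/3761


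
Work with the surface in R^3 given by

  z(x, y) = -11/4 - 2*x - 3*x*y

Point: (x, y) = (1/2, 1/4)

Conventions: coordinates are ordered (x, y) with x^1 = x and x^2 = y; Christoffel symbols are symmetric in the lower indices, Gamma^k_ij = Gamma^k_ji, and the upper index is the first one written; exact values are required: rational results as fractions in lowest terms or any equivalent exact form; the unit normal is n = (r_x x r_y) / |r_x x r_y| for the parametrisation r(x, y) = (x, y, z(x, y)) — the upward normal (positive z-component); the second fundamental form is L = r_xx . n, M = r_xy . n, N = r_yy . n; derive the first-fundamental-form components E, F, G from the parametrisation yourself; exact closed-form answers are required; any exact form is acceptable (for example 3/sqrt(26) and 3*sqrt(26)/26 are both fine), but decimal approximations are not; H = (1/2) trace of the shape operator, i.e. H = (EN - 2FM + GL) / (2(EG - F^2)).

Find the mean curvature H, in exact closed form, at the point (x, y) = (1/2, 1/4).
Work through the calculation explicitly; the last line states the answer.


z_x = -11/4, z_y = -3/2, z_xx = 0, z_xy = -3, z_yy = 0
E = 137/16, F = 33/8, G = 13/4; answer radicand W^2 = 173/16
unnormalised second-form numerators: l = 0, m = -3, n = 0; L = l/sqrt(173/16), and similarly M = m/sqrt(W^2), N = n/sqrt(W^2)
H = (E*n - 2*F*m + G*l) / (2*(EG - F^2)*sqrt(W^2)); E*n - 2*F*m + G*l = 99/4, EG - F^2 = 173/16, so H = (198/173)/sqrt(173/16)

Answer: H = 792*sqrt(173)/29929


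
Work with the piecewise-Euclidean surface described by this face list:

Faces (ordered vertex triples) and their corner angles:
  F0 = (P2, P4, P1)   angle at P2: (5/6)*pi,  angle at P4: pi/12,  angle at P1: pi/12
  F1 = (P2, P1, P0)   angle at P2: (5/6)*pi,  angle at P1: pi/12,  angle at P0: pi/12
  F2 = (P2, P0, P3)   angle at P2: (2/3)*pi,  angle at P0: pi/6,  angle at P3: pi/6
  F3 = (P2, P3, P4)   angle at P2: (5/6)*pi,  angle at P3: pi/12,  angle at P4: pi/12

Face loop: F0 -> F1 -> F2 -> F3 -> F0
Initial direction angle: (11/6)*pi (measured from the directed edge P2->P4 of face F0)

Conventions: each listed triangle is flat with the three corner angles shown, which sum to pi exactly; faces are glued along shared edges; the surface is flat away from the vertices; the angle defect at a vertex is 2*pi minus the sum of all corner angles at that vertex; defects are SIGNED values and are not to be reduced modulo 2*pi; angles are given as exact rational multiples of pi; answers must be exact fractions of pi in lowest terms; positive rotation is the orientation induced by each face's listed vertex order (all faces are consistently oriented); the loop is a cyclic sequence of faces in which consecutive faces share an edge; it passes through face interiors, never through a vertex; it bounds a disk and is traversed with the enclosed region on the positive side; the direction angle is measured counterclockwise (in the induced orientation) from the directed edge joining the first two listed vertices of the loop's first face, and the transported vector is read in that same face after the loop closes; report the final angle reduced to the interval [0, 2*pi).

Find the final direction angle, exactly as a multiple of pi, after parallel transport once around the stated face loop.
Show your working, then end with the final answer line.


enclosed vertex P2: corner angles sum to (19/6)*pi, defect = 2*pi - (19/6)*pi = (-7/6)*pi
final direction = starting direction + enclosed defect total, reduced mod 2*pi (induced orientation)
final angle = (11/6)*pi - (7/6)*pi = (2/3)*pi (mod 2*pi)

Answer: final direction angle = (2/3)*pi


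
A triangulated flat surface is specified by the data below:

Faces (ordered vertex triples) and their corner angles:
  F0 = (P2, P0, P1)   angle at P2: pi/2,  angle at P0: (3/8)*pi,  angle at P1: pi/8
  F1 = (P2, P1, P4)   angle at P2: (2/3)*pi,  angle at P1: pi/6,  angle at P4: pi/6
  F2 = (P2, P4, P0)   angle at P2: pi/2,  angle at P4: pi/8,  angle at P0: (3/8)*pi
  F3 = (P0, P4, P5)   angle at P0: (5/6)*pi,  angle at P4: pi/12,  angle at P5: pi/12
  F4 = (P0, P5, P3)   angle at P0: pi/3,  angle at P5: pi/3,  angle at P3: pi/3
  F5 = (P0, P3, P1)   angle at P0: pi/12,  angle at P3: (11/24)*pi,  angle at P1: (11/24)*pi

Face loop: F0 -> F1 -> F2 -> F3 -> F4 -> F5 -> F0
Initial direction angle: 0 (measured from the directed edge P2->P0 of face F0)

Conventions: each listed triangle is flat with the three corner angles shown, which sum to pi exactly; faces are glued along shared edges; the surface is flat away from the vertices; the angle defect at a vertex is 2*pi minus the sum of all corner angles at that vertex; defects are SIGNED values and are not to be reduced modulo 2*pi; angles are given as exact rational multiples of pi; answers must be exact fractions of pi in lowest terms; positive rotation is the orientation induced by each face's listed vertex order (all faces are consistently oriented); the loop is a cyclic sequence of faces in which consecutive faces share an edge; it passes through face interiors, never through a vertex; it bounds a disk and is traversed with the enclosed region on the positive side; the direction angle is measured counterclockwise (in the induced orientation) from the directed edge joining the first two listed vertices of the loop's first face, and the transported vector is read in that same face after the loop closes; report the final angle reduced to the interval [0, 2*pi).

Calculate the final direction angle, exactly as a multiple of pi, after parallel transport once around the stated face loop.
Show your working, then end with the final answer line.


enclosed vertex P0: corner angles sum to 2*pi, defect = 2*pi - 2*pi = 0
enclosed vertex P2: corner angles sum to (5/3)*pi, defect = 2*pi - (5/3)*pi = pi/3
summing the enclosed defects onto the initial angle, mod 2*pi in the induced orientation:
final angle = 0 + pi/3 = pi/3 (mod 2*pi)

Answer: final direction angle = pi/3


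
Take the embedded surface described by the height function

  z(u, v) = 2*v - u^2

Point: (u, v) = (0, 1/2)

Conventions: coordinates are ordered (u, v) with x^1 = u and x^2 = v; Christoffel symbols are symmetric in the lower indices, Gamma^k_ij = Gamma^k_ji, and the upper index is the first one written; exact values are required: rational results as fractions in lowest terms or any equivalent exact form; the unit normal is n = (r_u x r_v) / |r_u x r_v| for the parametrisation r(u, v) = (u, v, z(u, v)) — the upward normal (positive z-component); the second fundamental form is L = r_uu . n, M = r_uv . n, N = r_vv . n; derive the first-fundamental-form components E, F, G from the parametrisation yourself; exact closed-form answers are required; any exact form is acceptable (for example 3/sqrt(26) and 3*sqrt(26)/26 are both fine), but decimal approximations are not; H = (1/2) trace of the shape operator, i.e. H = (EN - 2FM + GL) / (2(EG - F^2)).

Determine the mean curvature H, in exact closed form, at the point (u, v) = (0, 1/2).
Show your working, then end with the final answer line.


z_u = 0, z_v = 2, z_uu = -2, z_uv = 0, z_vv = 0
E = 1, F = 0, G = 5; answer radicand W^2 = 5
unnormalised second-form numerators: l = -2, m = 0, n = 0; L = l/sqrt(5), and similarly M = m/sqrt(W^2), N = n/sqrt(W^2)
H = (E*n - 2*F*m + G*l) / (2*(EG - F^2)*sqrt(W^2)); E*n - 2*F*m + G*l = -10, EG - F^2 = 5, so H = (-1)/sqrt(5)

Answer: H = -sqrt(5)/5


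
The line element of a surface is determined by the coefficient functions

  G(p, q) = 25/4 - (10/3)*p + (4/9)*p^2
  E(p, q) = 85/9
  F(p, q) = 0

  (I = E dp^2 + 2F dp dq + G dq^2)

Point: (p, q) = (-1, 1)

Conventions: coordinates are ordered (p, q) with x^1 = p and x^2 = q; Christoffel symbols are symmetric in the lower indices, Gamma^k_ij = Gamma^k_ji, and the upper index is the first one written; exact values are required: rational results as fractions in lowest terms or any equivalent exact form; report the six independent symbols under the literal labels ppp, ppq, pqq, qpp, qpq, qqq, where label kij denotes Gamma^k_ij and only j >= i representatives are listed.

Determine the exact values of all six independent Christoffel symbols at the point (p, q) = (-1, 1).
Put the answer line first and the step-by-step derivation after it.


Answer: Gamma_ppp = 0, Gamma_ppq = 0, Gamma_pqq = 19/85, Gamma_qpp = 0, Gamma_qpq = -4/19, Gamma_qqq = 0

E = 85/9, F = 0, G = 361/36 at the point
E_p = 0, E_q = 0, F_p = 0, F_q = 0, G_p = -38/9, G_q = 0
EG - F^2 = 30685/324;  g^inv = (324/30685) * [[361/36, 0], [0, 85/9]]
first-kind symbols [ij,l] = (1/2)(d_i g_jl + d_j g_il - d_l g_ij): [pp,p] = E_p/2 = 0, [pp,q] = F_p - E_q/2 = 0, [pq,p] = E_q/2 = 0, [pq,q] = G_p/2 = -19/9, [qq,p] = F_q - G_p/2 = 19/9, [qq,q] = G_q/2 = 0
Gamma^p_ij = (G*[ij,p] - F*[ij,q])/(EG - F^2), Gamma^q_ij = (E*[ij,q] - F*[ij,p])/(EG - F^2)


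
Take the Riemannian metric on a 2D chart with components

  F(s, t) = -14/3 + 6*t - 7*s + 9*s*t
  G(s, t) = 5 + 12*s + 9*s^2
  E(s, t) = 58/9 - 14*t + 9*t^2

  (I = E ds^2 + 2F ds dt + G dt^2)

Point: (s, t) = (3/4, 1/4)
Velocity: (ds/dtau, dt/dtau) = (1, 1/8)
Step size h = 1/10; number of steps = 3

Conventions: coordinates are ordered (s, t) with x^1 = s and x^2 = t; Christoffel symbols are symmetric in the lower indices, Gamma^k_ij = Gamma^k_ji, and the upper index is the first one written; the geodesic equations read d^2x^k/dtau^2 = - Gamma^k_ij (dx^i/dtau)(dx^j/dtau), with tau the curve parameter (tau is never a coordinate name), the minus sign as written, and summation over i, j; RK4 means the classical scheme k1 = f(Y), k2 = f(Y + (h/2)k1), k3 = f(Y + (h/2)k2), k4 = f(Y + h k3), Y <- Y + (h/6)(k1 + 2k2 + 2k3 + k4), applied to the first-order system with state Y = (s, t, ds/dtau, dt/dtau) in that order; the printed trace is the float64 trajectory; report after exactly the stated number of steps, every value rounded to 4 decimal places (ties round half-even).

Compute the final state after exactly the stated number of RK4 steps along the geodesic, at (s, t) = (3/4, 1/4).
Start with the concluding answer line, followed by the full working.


Answer: s = 1.0520, t = 0.2818, ds/dtau = 1.0118, dt/dtau = 0.0894

f(Y) = (ds/dtau, dt/dtau, -Gamma^s_ij Y'^i Y'^j, -Gamma^t_ij Y'^i Y'^j) with the Gammas evaluated at the stage position; h = 0.100000; intermediate values shown to 6 dp
step 0: s = 0.7500, t = 0.2500, ds/dtau = 1.0000, dt/dtau = 0.1250
step 1:
  k1: at (s, t) = (0.750000, 0.250000), (ds/dtau, dt/dtau) = (1.000000, 0.125000); Gamma_sss = 0.000000, Gamma_sst = -0.220219, Gamma_stt = 0.000000, Gamma_tss = 0.000000, Gamma_tst = 0.591114, Gamma_ttt = 0.000000; k1 = (1.000000, 0.125000, 0.055055, -0.147778)
  k2: at (s, t) = (0.800000, 0.256250), (ds/dtau, dt/dtau) = (1.002753, 0.117611); Gamma_sss = 0.000000, Gamma_sst = -0.205795, Gamma_stt = 0.000000, Gamma_tss = 0.000000, Gamma_tst = 0.578746, Gamma_ttt = 0.000000; k2 = (1.002753, 0.117611, 0.048541, -0.136509)
  k3: at (s, t) = (0.800138, 0.255881), (ds/dtau, dt/dtau) = (1.002427, 0.118175); Gamma_sss = 0.000000, Gamma_sst = -0.205876, Gamma_stt = 0.000000, Gamma_tss = 0.000000, Gamma_tst = 0.578620, Gamma_ttt = 0.000000; k3 = (1.002427, 0.118175, 0.048777, -0.137088)
  k4: at (s, t) = (0.850243, 0.261817), (ds/dtau, dt/dtau) = (1.004878, 0.111291); Gamma_sss = 0.000000, Gamma_sst = -0.192642, Gamma_stt = 0.000000, Gamma_tss = 0.000000, Gamma_tst = 0.566362, Gamma_ttt = 0.000000; k4 = (1.004878, 0.111291, 0.043088, -0.126677)
  Y <- Y + (h/6)(k1 + 2k2 + 2k3 + k4): s = 0.8503, t = 0.2618, ds/dtau = 1.0049, dt/dtau = 0.1113
step 2:
  k1: at (s, t) = (0.850254, 0.261798), (ds/dtau, dt/dtau) = (1.004880, 0.111306); Gamma_sss = 0.000000, Gamma_sst = -0.192645, Gamma_stt = 0.000000, Gamma_tss = 0.000000, Gamma_tst = 0.566354, Gamma_ttt = 0.000000; k1 = (1.004880, 0.111306, 0.043094, -0.126692)
  k2: at (s, t) = (0.900498, 0.267363), (ds/dtau, dt/dtau) = (1.007034, 0.104971); Gamma_sss = 0.000000, Gamma_sst = -0.180509, Gamma_stt = 0.000000, Gamma_tss = 0.000000, Gamma_tst = 0.554231, Gamma_ttt = 0.000000; k2 = (1.007034, 0.104971, 0.038163, -0.117175)
  k3: at (s, t) = (0.900606, 0.267046), (ds/dtau, dt/dtau) = (1.006788, 0.105447); Gamma_sss = 0.000000, Gamma_sst = -0.180579, Gamma_stt = 0.000000, Gamma_tss = 0.000000, Gamma_tst = 0.554139, Gamma_ttt = 0.000000; k3 = (1.006788, 0.105447, 0.038342, -0.117658)
  k4: at (s, t) = (0.950933, 0.272342), (ds/dtau, dt/dtau) = (1.008714, 0.099540); Gamma_sss = 0.000000, Gamma_sst = -0.169427, Gamma_stt = 0.000000, Gamma_tss = 0.000000, Gamma_tst = 0.542236, Gamma_ttt = 0.000000; k4 = (1.008714, 0.099540, 0.034023, -0.108889)
  Y <- Y + (h/6)(k1 + 2k2 + 2k3 + k4): s = 0.9509, t = 0.2723, ds/dtau = 1.0087, dt/dtau = 0.0996
step 3:
  k1: at (s, t) = (0.950941, 0.272326), (ds/dtau, dt/dtau) = (1.008715, 0.099552); Gamma_sss = 0.000000, Gamma_sst = -0.169430, Gamma_stt = 0.000000, Gamma_tss = 0.000000, Gamma_tst = 0.542230, Gamma_ttt = 0.000000; k1 = (1.008715, 0.099552, 0.034028, -0.108901)
  k2: at (s, t) = (1.001377, 0.277303), (ds/dtau, dt/dtau) = (1.010416, 0.094107); Gamma_sss = 0.000000, Gamma_sst = -0.159186, Gamma_stt = 0.000000, Gamma_tss = 0.000000, Gamma_tst = 0.530556, Gamma_ttt = 0.000000; k2 = (1.010416, 0.094107, 0.030273, -0.100898)
  k3: at (s, t) = (1.001462, 0.277031), (ds/dtau, dt/dtau) = (1.010229, 0.094507); Gamma_sss = 0.000000, Gamma_sst = -0.159245, Gamma_stt = 0.000000, Gamma_tss = 0.000000, Gamma_tst = 0.530489, Gamma_ttt = 0.000000; k3 = (1.010229, 0.094507, 0.030407, -0.101295)
  k4: at (s, t) = (1.051964, 0.281776), (ds/dtau, dt/dtau) = (1.011756, 0.089422); Gamma_sss = 0.000000, Gamma_sst = -0.149812, Gamma_stt = 0.000000, Gamma_tss = 0.000000, Gamma_tst = 0.519095, Gamma_ttt = 0.000000; k4 = (1.011756, 0.089422, 0.027108, -0.093929)
  Y <- Y + (h/6)(k1 + 2k2 + 2k3 + k4): s = 1.0520, t = 0.2818, ds/dtau = 1.0118, dt/dtau = 0.0894


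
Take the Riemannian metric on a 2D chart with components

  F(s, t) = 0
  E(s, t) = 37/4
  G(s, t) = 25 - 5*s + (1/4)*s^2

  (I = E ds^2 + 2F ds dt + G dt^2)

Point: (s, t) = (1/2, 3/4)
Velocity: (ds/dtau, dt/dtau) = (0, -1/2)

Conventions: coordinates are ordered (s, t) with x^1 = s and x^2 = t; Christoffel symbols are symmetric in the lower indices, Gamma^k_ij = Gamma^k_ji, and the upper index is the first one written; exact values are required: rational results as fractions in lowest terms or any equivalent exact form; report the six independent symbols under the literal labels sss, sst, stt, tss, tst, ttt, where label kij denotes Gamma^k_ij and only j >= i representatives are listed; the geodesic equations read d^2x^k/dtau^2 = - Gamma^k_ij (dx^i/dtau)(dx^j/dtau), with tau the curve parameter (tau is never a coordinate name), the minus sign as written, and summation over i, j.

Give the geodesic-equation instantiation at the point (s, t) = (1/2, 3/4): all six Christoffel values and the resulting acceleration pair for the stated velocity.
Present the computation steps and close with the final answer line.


E = 37/4, F = 0, G = 361/16 at the point
E_s = 0, E_t = 0, F_s = 0, F_t = 0, G_s = -19/4, G_t = 0
EG - F^2 = 13357/64;  g^inv = (64/13357) * [[361/16, 0], [0, 37/4]]
first-kind symbols [ij,l] = (1/2)(d_i g_jl + d_j g_il - d_l g_ij): [ss,s] = E_s/2 = 0, [ss,t] = F_s - E_t/2 = 0, [st,s] = E_t/2 = 0, [st,t] = G_s/2 = -19/8, [tt,s] = F_t - G_s/2 = 19/8, [tt,t] = G_t/2 = 0
Gamma^s_ij = (G*[ij,s] - F*[ij,t])/(EG - F^2), Gamma^t_ij = (E*[ij,t] - F*[ij,s])/(EG - F^2)
Gamma_sss = 0, Gamma_sst = 0, Gamma_stt = 19/74, Gamma_tss = 0, Gamma_tst = -2/19, Gamma_ttt = 0
d^2s/dtau^2 = -(Gamma_sss*(0)^2 + 2*Gamma_sst*(0)*(-1/2) + Gamma_stt*(-1/2)^2) = -19/296
d^2t/dtau^2 = -(Gamma_tss*(0)^2 + 2*Gamma_tst*(0)*(-1/2) + Gamma_ttt*(-1/2)^2) = 0

Answer: Gamma_sss = 0, Gamma_sst = 0, Gamma_stt = 19/74, Gamma_tss = 0, Gamma_tst = -2/19, Gamma_ttt = 0; accelerations (d^2s/dtau^2, d^2t/dtau^2) = (-19/296, 0)


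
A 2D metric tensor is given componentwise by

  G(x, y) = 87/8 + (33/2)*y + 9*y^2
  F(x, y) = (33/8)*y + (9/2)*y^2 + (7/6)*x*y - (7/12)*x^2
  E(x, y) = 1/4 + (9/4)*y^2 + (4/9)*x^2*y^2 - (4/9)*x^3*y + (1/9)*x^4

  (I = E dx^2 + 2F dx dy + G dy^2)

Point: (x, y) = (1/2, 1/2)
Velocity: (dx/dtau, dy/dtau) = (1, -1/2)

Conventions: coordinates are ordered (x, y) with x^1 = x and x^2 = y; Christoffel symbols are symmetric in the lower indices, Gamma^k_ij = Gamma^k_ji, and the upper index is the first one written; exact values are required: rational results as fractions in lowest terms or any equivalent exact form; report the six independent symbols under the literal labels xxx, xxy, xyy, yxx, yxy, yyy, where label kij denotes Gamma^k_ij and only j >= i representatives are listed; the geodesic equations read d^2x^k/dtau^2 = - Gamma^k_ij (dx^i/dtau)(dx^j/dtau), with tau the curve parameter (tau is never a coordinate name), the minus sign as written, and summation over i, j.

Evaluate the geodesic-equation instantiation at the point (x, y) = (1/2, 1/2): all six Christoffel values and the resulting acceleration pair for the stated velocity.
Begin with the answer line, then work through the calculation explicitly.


Answer: Gamma_xxx = 6640/11067, Gamma_xxy = 14193/3689, Gamma_xyy = 747/31, Gamma_yxx = -4897/33201, Gamma_yxy = -6640/11067, Gamma_yyy = -98/31; accelerations (d^2x/dtau^2, d^2y/dtau^2) = (-122923/44268, 22433/66402)

E = 59/72, F = 10/3, G = 171/8 at the point
E_x = 0, E_y = 83/36, F_x = 0, F_y = 221/24, G_x = 0, G_y = 51/2
EG - F^2 = 3689/576;  g^inv = (576/3689) * [[171/8, -10/3], [-10/3, 59/72]]
first-kind symbols [ij,l] = (1/2)(d_i g_jl + d_j g_il - d_l g_ij): [xx,x] = E_x/2 = 0, [xx,y] = F_x - E_y/2 = -83/72, [xy,x] = E_y/2 = 83/72, [xy,y] = G_x/2 = 0, [yy,x] = F_y - G_x/2 = 221/24, [yy,y] = G_y/2 = 51/4
Gamma^x_ij = (G*[ij,x] - F*[ij,y])/(EG - F^2), Gamma^y_ij = (E*[ij,y] - F*[ij,x])/(EG - F^2)
Gamma_xxx = 6640/11067, Gamma_xxy = 14193/3689, Gamma_xyy = 747/31, Gamma_yxx = -4897/33201, Gamma_yxy = -6640/11067, Gamma_yyy = -98/31
d^2x/dtau^2 = -(Gamma_xxx*(1)^2 + 2*Gamma_xxy*(1)*(-1/2) + Gamma_xyy*(-1/2)^2) = -122923/44268
d^2y/dtau^2 = -(Gamma_yxx*(1)^2 + 2*Gamma_yxy*(1)*(-1/2) + Gamma_yyy*(-1/2)^2) = 22433/66402


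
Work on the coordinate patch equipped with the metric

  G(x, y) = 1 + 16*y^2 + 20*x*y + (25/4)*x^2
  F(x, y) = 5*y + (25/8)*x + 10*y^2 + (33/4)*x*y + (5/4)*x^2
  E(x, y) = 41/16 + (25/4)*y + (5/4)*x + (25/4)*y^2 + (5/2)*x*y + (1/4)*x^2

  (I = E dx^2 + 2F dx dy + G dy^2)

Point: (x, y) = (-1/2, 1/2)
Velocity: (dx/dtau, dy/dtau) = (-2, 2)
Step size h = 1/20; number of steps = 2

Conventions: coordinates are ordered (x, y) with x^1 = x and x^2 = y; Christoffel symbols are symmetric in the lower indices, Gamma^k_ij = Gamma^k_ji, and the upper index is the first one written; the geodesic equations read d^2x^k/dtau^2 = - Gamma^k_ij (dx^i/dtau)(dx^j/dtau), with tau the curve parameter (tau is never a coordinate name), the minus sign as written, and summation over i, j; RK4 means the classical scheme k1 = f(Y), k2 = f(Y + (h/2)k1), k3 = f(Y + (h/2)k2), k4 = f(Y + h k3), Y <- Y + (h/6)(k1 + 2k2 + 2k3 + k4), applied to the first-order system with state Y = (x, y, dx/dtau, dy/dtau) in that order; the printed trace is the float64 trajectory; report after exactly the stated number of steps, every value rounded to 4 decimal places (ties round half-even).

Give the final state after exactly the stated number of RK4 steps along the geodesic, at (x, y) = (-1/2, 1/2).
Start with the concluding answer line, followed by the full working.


Answer: x = -0.6971, y = 0.7010, dx/dtau = -1.9463, dy/dtau = 2.0196

f(Y) = (dx/dtau, dy/dtau, -Gamma^x_ij Y'^i Y'^j, -Gamma^y_ij Y'^i Y'^j) with the Gammas evaluated at the stage position; h = 0.050000; intermediate values shown to 6 dp
step 0: x = -0.5000, y = 0.5000, dx/dtau = -2.0000, dy/dtau = 2.0000
step 1:
  k1: at (x, y) = (-0.500000, 0.500000), (dx/dtau, dy/dtau) = (-2.000000, 2.000000); Gamma_xxx = 0.169811, Gamma_xxy = 0.849057, Gamma_xyy = 1.358491, Gamma_yxx = 0.056604, Gamma_yxy = 0.283019, Gamma_yyy = 0.452830; k1 = (-2.000000, 2.000000, 0.679245, 0.226415)
  k2: at (x, y) = (-0.550000, 0.550000), (dx/dtau, dy/dtau) = (-1.983019, 2.005660); Gamma_xxx = 0.163124, Gamma_xxy = 0.815618, Gamma_xyy = 1.304989, Gamma_yxx = 0.057267, Gamma_yxy = 0.286334, Gamma_yyy = 0.458134; k2 = (-1.983019, 2.005660, 0.596848, 0.209532)
  k3: at (x, y) = (-0.549575, 0.550142), (dx/dtau, dy/dtau) = (-1.985079, 2.005238); Gamma_xxx = 0.163042, Gamma_xxy = 0.815209, Gamma_xyy = 1.304335, Gamma_yxx = 0.057337, Gamma_yxy = 0.286686, Gamma_yyy = 0.458698; k3 = (-1.985079, 2.005238, 0.602795, 0.211986)
  k4: at (x, y) = (-0.599254, 0.600262), (dx/dtau, dy/dtau) = (-1.969860, 2.010599); Gamma_xxx = 0.156659, Gamma_xxy = 0.783297, Gamma_xyy = 1.253276, Gamma_yxx = 0.057710, Gamma_yxy = 0.288552, Gamma_yyy = 0.461683; k4 = (-1.969860, 2.010599, 0.530382, 0.195383)
  Y <- Y + (h/6)(k1 + 2k2 + 2k3 + k4): x = -0.5992, y = 0.6003, dx/dtau = -1.9699, dy/dtau = 2.0105
step 2:
  k1: at (x, y) = (-0.599217, 0.600270), (dx/dtau, dy/dtau) = (-1.969926, 2.010540); Gamma_xxx = 0.156654, Gamma_xxy = 0.783268, Gamma_xyy = 1.253229, Gamma_yxx = 0.057715, Gamma_yxy = 0.288577, Gamma_yyy = 0.461722; k1 = (-1.969926, 2.010540, 0.530643, 0.195503)
  k2: at (x, y) = (-0.648465, 0.650533), (dx/dtau, dy/dtau) = (-1.956660, 2.015428); Gamma_xxx = 0.150557, Gamma_xxy = 0.752786, Gamma_xyy = 1.204457, Gamma_yxx = 0.057871, Gamma_yxy = 0.289354, Gamma_yyy = 0.462966; k2 = (-1.956660, 2.015428, 0.468376, 0.180033)
  k3: at (x, y) = (-0.648134, 0.650656), (dx/dtau, dy/dtau) = (-1.958216, 2.015041); Gamma_xxx = 0.150496, Gamma_xxy = 0.752481, Gamma_xyy = 1.203970, Gamma_yxx = 0.057914, Gamma_yxy = 0.289572, Gamma_yyy = 0.463315; k3 = (-1.958216, 2.015041, 0.472728, 0.181917)
  k4: at (x, y) = (-0.697128, 0.701022), (dx/dtau, dy/dtau) = (-1.946289, 2.019636); Gamma_xxx = 0.144711, Gamma_xxy = 0.723556, Gamma_xyy = 1.157689, Gamma_yxx = 0.057867, Gamma_yxy = 0.289333, Gamma_yyy = 0.462933; k4 = (-1.946289, 2.019636, 0.417995, 0.167146)
  Y <- Y + (h/6)(k1 + 2k2 + 2k3 + k4): x = -0.6971, y = 0.7010, dx/dtau = -1.9463, dy/dtau = 2.0196


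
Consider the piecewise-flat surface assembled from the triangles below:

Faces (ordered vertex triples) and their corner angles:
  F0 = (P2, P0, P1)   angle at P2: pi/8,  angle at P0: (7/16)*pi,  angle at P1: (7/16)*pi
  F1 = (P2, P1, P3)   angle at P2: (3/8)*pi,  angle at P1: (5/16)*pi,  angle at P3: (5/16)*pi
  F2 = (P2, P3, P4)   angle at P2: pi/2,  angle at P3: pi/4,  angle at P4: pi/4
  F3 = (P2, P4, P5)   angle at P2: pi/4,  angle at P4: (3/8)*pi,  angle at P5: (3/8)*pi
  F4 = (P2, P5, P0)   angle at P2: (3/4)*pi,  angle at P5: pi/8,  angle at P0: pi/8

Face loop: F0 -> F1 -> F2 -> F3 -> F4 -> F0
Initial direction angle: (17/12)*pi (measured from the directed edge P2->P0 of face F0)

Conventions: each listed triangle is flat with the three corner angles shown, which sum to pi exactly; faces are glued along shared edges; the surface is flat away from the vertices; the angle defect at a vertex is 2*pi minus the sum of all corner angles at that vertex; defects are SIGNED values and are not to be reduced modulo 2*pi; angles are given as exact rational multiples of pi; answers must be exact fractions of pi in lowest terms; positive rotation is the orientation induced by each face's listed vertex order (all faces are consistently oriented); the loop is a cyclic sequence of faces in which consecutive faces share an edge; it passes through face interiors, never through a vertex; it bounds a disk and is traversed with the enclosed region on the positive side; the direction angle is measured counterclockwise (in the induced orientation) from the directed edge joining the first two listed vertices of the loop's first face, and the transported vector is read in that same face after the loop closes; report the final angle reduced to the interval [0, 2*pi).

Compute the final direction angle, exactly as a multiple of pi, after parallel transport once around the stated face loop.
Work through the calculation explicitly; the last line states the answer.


enclosed vertex P2: corner angles sum to 2*pi, defect = 2*pi - 2*pi = 0
by Gauss-Bonnet the loop rotates the vector by the enclosed defect sum (positive orientation, mod 2*pi)
final angle = (17/12)*pi + 0 = (17/12)*pi (mod 2*pi)

Answer: final direction angle = (17/12)*pi


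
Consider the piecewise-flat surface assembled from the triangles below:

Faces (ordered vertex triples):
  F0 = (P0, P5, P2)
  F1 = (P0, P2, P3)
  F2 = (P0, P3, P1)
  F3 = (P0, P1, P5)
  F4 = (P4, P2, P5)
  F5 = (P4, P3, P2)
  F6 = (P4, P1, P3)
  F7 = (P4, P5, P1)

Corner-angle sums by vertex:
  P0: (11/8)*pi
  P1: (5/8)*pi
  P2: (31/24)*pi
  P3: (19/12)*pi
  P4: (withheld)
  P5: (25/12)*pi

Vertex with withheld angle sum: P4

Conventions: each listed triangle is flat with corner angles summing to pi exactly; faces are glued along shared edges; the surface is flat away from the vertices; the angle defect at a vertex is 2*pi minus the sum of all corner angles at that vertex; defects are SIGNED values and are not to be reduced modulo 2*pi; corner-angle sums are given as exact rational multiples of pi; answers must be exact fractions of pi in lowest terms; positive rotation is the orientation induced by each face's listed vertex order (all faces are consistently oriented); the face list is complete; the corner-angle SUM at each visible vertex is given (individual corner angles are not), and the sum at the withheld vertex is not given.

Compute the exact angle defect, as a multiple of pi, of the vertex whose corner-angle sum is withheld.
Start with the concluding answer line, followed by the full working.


Answer: defect(P4) = (23/24)*pi

V = 6, E = 12, F = 8; chi = V - E + F = 2
Gauss-Bonnet: total defect = 2*pi*chi = 4*pi; visible defects sum to (73/24)*pi


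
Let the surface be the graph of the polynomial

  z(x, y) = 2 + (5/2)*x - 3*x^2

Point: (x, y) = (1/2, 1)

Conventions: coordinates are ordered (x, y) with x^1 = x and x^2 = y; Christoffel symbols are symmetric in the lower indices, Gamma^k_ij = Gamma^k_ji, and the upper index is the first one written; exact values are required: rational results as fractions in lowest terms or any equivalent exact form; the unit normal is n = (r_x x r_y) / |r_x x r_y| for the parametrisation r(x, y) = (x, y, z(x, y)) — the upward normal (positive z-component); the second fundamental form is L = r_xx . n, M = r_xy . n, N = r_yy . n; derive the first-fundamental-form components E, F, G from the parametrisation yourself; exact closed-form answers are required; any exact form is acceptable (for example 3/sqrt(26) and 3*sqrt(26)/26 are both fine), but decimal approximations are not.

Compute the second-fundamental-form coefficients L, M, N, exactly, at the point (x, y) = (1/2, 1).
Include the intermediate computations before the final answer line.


z_x = -1/2, z_y = 0, z_xx = -6, z_xy = 0, z_yy = 0
E = 5/4, F = 0, G = 1; answer radicand W^2 = 5/4
unnormalised second-form numerators: l = -6, m = 0, n = 0; L = l/sqrt(5/4), and similarly M = m/sqrt(W^2), N = n/sqrt(W^2)

Answer: L = -12*sqrt(5)/5, M = 0, N = 0


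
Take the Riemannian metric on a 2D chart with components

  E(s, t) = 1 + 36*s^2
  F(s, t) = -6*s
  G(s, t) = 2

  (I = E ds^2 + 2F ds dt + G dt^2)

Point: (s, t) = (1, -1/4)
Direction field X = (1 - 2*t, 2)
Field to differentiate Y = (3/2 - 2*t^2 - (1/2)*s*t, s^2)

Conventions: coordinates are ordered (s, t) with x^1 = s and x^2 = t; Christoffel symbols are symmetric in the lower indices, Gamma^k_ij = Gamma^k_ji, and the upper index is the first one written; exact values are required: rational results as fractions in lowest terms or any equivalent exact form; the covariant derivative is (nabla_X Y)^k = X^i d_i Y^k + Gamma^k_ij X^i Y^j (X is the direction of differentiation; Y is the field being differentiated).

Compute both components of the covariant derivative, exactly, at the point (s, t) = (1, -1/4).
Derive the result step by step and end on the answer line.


E = 37, F = -6, G = 2 at the point
E_s = 72, E_t = 0, F_s = -6, F_t = 0, G_s = 0, G_t = 0
EG - F^2 = 38;  g^inv = (1/38) * [[2, 6], [6, 37]]
first-kind symbols [ij,l] = (1/2)(d_i g_jl + d_j g_il - d_l g_ij): [ss,s] = E_s/2 = 36, [ss,t] = F_s - E_t/2 = -6, [st,s] = E_t/2 = 0, [st,t] = G_s/2 = 0, [tt,s] = F_t - G_s/2 = 0, [tt,t] = G_t/2 = 0
Gamma^s_ij = (G*[ij,s] - F*[ij,t])/(EG - F^2), Gamma^t_ij = (E*[ij,t] - F*[ij,s])/(EG - F^2)
Gamma_sss = 18/19, Gamma_sst = 0, Gamma_stt = 0, Gamma_tss = -3/19, Gamma_tst = 0, Gamma_ttt = 0
X = (3/2, 2), Y = (3/2, 1) at the point

Answer: (nabla_X Y)^s = 1009/304, (nabla_X Y)^t = 201/76


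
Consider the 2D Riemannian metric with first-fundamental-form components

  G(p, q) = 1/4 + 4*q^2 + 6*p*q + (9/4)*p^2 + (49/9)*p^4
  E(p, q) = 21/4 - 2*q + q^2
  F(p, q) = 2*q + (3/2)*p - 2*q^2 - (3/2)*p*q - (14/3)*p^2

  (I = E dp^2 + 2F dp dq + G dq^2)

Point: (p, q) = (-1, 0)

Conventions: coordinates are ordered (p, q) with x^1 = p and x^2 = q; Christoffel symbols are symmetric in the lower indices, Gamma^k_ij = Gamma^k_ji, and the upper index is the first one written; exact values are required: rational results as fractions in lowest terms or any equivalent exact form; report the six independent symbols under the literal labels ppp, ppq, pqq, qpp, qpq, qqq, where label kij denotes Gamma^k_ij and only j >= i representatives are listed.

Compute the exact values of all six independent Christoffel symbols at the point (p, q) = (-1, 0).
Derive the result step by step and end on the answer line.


E = 21/4, F = -37/6, G = 143/18 at the point
E_p = 0, E_q = -2, F_p = 65/6, F_q = 7/2, G_p = -473/18, G_q = -6
EG - F^2 = 265/72;  g^inv = (72/265) * [[143/18, 37/6], [37/6, 21/4]]
first-kind symbols [ij,l] = (1/2)(d_i g_jl + d_j g_il - d_l g_ij): [pp,p] = E_p/2 = 0, [pp,q] = F_p - E_q/2 = 71/6, [pq,p] = E_q/2 = -1, [pq,q] = G_p/2 = -473/36, [qq,p] = F_q - G_p/2 = 599/36, [qq,q] = G_q/2 = -3
Gamma^p_ij = (G*[ij,p] - F*[ij,q])/(EG - F^2), Gamma^q_ij = (E*[ij,q] - F*[ij,p])/(EG - F^2)

Answer: Gamma_ppp = 5254/265, Gamma_ppq = -19217/795, Gamma_pqq = 73669/2385, Gamma_qpp = 4473/265, Gamma_qpq = -10821/530, Gamma_qqq = 18761/795


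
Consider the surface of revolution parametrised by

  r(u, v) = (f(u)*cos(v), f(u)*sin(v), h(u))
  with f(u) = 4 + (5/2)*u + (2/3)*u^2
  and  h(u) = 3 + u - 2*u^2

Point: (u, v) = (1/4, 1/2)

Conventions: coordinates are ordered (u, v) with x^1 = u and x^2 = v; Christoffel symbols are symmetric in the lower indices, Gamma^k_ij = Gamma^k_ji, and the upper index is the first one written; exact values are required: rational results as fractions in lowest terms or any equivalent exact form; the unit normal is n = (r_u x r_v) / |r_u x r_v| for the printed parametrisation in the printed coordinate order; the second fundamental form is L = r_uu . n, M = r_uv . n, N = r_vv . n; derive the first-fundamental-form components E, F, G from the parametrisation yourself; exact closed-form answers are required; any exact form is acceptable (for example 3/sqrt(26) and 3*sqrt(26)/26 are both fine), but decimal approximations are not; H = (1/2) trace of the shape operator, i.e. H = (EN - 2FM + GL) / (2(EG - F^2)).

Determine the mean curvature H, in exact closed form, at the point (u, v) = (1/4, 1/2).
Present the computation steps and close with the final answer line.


f = 14/3, f' = 17/6, f'' = 4/3, h' = 0, h'' = -4
E = 289/36, F = 0, G = 196/9; answer radicand W^2 = 289/36
unnormalised second-form numerators: l = -34/3, m = 0, n = 0; L = l/sqrt(289/36), and similarly M = m/sqrt(W^2), N = n/sqrt(W^2)
H = (E*n - 2*F*m + G*l) / (2*(EG - F^2)*sqrt(W^2)); E*n - 2*F*m + G*l = -6664/27, EG - F^2 = 14161/81, so H = (-12/17)/sqrt(289/36)

Answer: H = -72/289


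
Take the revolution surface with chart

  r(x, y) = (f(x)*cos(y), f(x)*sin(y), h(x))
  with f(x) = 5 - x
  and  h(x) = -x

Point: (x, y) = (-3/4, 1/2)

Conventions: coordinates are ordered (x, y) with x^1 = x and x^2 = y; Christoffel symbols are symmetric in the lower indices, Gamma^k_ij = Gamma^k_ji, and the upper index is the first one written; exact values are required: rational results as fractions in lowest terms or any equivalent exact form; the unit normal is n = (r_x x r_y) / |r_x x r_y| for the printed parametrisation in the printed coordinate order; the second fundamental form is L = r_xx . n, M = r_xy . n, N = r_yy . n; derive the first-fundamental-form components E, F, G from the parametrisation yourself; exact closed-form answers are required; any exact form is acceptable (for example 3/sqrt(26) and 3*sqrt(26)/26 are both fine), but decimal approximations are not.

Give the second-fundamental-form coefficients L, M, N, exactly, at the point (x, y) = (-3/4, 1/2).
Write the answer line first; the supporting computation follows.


Answer: L = 0, M = 0, N = -23*sqrt(2)/8

f = 23/4, f' = -1, f'' = 0, h' = -1, h'' = 0
E = 2, F = 0, G = 529/16; answer radicand W^2 = 2
unnormalised second-form numerators: l = 0, m = 0, n = -23/4; L = l/sqrt(2), and similarly M = m/sqrt(W^2), N = n/sqrt(W^2)


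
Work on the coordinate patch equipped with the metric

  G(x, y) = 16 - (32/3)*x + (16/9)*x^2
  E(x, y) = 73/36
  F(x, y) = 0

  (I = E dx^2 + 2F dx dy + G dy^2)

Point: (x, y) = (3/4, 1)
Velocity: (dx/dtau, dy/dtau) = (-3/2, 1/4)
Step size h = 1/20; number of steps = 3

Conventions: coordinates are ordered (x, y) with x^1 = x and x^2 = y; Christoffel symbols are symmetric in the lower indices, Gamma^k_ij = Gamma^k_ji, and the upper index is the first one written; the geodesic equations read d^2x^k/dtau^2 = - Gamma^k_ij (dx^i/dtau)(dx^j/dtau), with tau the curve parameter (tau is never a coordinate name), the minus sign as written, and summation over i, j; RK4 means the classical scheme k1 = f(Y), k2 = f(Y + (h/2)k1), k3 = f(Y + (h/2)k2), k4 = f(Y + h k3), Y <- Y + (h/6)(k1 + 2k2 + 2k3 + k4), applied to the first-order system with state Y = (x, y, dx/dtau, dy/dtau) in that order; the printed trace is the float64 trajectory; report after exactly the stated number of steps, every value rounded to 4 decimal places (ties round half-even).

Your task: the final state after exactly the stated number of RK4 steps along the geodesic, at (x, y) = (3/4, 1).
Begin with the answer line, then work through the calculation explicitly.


Answer: x = 0.5237, y = 1.0341, dx/dtau = -1.5160, dy/dtau = 0.2064

f(Y) = (dx/dtau, dy/dtau, -Gamma^x_ij Y'^i Y'^j, -Gamma^y_ij Y'^i Y'^j) with the Gammas evaluated at the stage position; h = 0.050000; intermediate values shown to 6 dp
step 0: x = 0.7500, y = 1.0000, dx/dtau = -1.5000, dy/dtau = 0.2500
step 1:
  k1: at (x, y) = (0.750000, 1.000000), (dx/dtau, dy/dtau) = (-1.500000, 0.250000); Gamma_xxx = 0.000000, Gamma_xxy = 0.000000, Gamma_xyy = 1.972603, Gamma_yxx = 0.000000, Gamma_yxy = -0.444444, Gamma_yyy = 0.000000; k1 = (-1.500000, 0.250000, -0.123288, -0.333333)
  k2: at (x, y) = (0.712500, 1.006250), (dx/dtau, dy/dtau) = (-1.503082, 0.241667); Gamma_xxx = 0.000000, Gamma_xxy = 0.000000, Gamma_xyy = 2.005479, Gamma_yxx = 0.000000, Gamma_yxy = -0.437158, Gamma_yyy = 0.000000; k2 = (-1.503082, 0.241667, -0.117126, -0.317591)
  k3: at (x, y) = (0.712423, 1.006042), (dx/dtau, dy/dtau) = (-1.502928, 0.242060); Gamma_xxx = 0.000000, Gamma_xxy = 0.000000, Gamma_xyy = 2.005547, Gamma_yxx = 0.000000, Gamma_yxy = -0.437144, Gamma_yyy = 0.000000; k3 = (-1.502928, 0.242060, -0.117511, -0.318065)
  k4: at (x, y) = (0.674854, 1.012103), (dx/dtau, dy/dtau) = (-1.505876, 0.234097); Gamma_xxx = 0.000000, Gamma_xxy = 0.000000, Gamma_xyy = 2.038485, Gamma_yxx = 0.000000, Gamma_yxy = -0.430080, Gamma_yyy = 0.000000; k4 = (-1.505876, 0.234097, -0.111712, -0.303224)
  Y <- Y + (h/6)(k1 + 2k2 + 2k3 + k4): x = 0.6749, y = 1.0121, dx/dtau = -1.5059, dy/dtau = 0.2341
step 2:
  k1: at (x, y) = (0.674851, 1.012096), (dx/dtau, dy/dtau) = (-1.505869, 0.234101); Gamma_xxx = 0.000000, Gamma_xxy = 0.000000, Gamma_xyy = 2.038487, Gamma_yxx = 0.000000, Gamma_yxy = -0.430080, Gamma_yyy = 0.000000; k1 = (-1.505869, 0.234101, -0.111716, -0.303228)
  k2: at (x, y) = (0.637204, 1.017949), (dx/dtau, dy/dtau) = (-1.508662, 0.226520); Gamma_xxx = 0.000000, Gamma_xxy = 0.000000, Gamma_xyy = 2.071492, Gamma_yxx = 0.000000, Gamma_yxy = -0.423227, Gamma_yyy = 0.000000; k2 = (-1.508662, 0.226520, -0.106291, -0.289270)
  k3: at (x, y) = (0.637134, 1.017759), (dx/dtau, dy/dtau) = (-1.508526, 0.226869); Gamma_xxx = 0.000000, Gamma_xxy = 0.000000, Gamma_xyy = 2.071553, Gamma_yxx = 0.000000, Gamma_yxy = -0.423215, Gamma_yyy = 0.000000; k3 = (-1.508526, 0.226869, -0.106622, -0.289681)
  k4: at (x, y) = (0.599425, 1.023440), (dx/dtau, dy/dtau) = (-1.511200, 0.219617); Gamma_xxx = 0.000000, Gamma_xxy = 0.000000, Gamma_xyy = 2.104614, Gamma_yxx = 0.000000, Gamma_yxy = -0.416567, Gamma_yyy = 0.000000; k4 = (-1.511200, 0.219617, -0.101509, -0.276505)
  Y <- Y + (h/6)(k1 + 2k2 + 2k3 + k4): x = 0.5994, y = 1.0234, dx/dtau = -1.5112, dy/dtau = 0.2196
step 3:
  k1: at (x, y) = (0.599422, 1.023434), (dx/dtau, dy/dtau) = (-1.511194, 0.219621); Gamma_xxx = 0.000000, Gamma_xxy = 0.000000, Gamma_xyy = 2.104616, Gamma_yxx = 0.000000, Gamma_yxy = -0.416566, Gamma_yyy = 0.000000; k1 = (-1.511194, 0.219621, -0.101513, -0.276508)
  k2: at (x, y) = (0.561642, 1.028924), (dx/dtau, dy/dtau) = (-1.513732, 0.212708); Gamma_xxx = 0.000000, Gamma_xxy = 0.000000, Gamma_xyy = 2.137738, Gamma_yxx = 0.000000, Gamma_yxy = -0.410112, Gamma_yyy = 0.000000; k2 = (-1.513732, 0.212708, -0.096721, -0.264098)
  k3: at (x, y) = (0.561579, 1.028751), (dx/dtau, dy/dtau) = (-1.513612, 0.213018); Gamma_xxx = 0.000000, Gamma_xxy = 0.000000, Gamma_xyy = 2.137794, Gamma_yxx = 0.000000, Gamma_yxy = -0.410101, Gamma_yyy = 0.000000; k3 = (-1.513612, 0.213018, -0.097006, -0.264456)
  k4: at (x, y) = (0.523742, 1.034085), (dx/dtau, dy/dtau) = (-1.516045, 0.206398); Gamma_xxx = 0.000000, Gamma_xxy = 0.000000, Gamma_xyy = 2.170966, Gamma_yxx = 0.000000, Gamma_yxy = -0.403835, Gamma_yyy = 0.000000; k4 = (-1.516045, 0.206398, -0.092483, -0.252727)
  Y <- Y + (h/6)(k1 + 2k2 + 2k3 + k4): x = 0.5237, y = 1.0341, dx/dtau = -1.5160, dy/dtau = 0.2064
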